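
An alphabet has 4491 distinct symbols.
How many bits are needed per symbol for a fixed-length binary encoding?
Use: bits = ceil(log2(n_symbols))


log2(4491) = 12.1328
Bracket: 2^12 = 4096 < 4491 <= 2^13 = 8192
So ceil(log2(4491)) = 13

bits = ceil(log2(4491)) = ceil(12.1328) = 13 bits


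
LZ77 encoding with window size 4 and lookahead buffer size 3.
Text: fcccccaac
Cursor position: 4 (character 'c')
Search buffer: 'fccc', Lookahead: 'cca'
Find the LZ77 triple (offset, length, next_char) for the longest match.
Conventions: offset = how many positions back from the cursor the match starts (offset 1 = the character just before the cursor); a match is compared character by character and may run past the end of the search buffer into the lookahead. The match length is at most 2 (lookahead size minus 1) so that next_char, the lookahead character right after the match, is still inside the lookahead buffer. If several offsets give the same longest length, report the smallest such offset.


Try each offset into the search buffer:
  offset=1 (pos 3, char 'c'): match length 2
  offset=2 (pos 2, char 'c'): match length 2
  offset=3 (pos 1, char 'c'): match length 2
  offset=4 (pos 0, char 'f'): match length 0
Longest match has length 2, found at offsets 1, 2, 3; take the smallest, offset 1.
next_char = character at position 4 + 2 = 6 -> 'a'

Best match: offset=1, length=2 (matching 'cc' starting at position 3)
LZ77 triple: (1, 2, 'a')


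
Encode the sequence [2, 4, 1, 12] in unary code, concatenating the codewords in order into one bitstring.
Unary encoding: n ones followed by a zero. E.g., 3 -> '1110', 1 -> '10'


Encode each number as n ones followed by a terminating 0:
  2 -> 110 (3 bits)
  4 -> 11110 (5 bits)
  1 -> 10 (2 bits)
  12 -> 1111111111110 (13 bits)
Total length = 3 + 5 + 2 + 13 = 23 bits.

Unary([2, 4, 1, 12]) = 11011110101111111111110 (23 bits)


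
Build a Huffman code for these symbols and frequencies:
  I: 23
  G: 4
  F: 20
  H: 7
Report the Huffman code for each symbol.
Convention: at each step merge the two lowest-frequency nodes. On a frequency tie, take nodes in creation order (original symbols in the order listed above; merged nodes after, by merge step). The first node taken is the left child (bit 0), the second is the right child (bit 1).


Huffman tree construction:
Step 1: Merge G(4) + H(7) = 11
Step 2: Merge (G+H)(11) + F(20) = 31
Step 3: Merge I(23) + ((G+H)+F)(31) = 54
Read each symbol's code off the tree from the root (left child = 0, right child = 1).

Codes:
  I: 0 (length 1)
  G: 100 (length 3)
  F: 11 (length 2)
  H: 101 (length 3)
Average code length: 96/54 = 1.7778 bits/symbol


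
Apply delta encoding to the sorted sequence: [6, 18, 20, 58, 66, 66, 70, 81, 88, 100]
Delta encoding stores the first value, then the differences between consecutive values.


First value: 6
Deltas:
  18 - 6 = 12
  20 - 18 = 2
  58 - 20 = 38
  66 - 58 = 8
  66 - 66 = 0
  70 - 66 = 4
  81 - 70 = 11
  88 - 81 = 7
  100 - 88 = 12


Delta encoded: [6, 12, 2, 38, 8, 0, 4, 11, 7, 12]


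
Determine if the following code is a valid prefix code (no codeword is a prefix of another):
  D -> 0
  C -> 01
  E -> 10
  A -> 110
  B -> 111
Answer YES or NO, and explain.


Checking each pair (does one codeword prefix another?):
  D='0' vs C='01': prefix -- VIOLATION

NO -- this is NOT a valid prefix code. D (0) is a prefix of C (01).


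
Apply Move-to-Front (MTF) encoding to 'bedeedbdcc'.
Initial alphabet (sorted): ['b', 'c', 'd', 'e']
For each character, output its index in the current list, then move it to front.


MTF encoding:
'b': index 0 in ['b', 'c', 'd', 'e'] -> ['b', 'c', 'd', 'e']
'e': index 3 in ['b', 'c', 'd', 'e'] -> ['e', 'b', 'c', 'd']
'd': index 3 in ['e', 'b', 'c', 'd'] -> ['d', 'e', 'b', 'c']
'e': index 1 in ['d', 'e', 'b', 'c'] -> ['e', 'd', 'b', 'c']
'e': index 0 in ['e', 'd', 'b', 'c'] -> ['e', 'd', 'b', 'c']
'd': index 1 in ['e', 'd', 'b', 'c'] -> ['d', 'e', 'b', 'c']
'b': index 2 in ['d', 'e', 'b', 'c'] -> ['b', 'd', 'e', 'c']
'd': index 1 in ['b', 'd', 'e', 'c'] -> ['d', 'b', 'e', 'c']
'c': index 3 in ['d', 'b', 'e', 'c'] -> ['c', 'd', 'b', 'e']
'c': index 0 in ['c', 'd', 'b', 'e'] -> ['c', 'd', 'b', 'e']


Output: [0, 3, 3, 1, 0, 1, 2, 1, 3, 0]


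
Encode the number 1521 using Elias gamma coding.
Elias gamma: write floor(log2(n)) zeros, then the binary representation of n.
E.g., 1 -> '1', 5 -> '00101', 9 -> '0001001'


num_bits = floor(log2(1521)) + 1 = 11
leading_zeros = num_bits - 1 = 10
binary(1521) = 10111110001

Elias gamma(1521) = '0000000000' + '10111110001' = 000000000010111110001 (21 bits)


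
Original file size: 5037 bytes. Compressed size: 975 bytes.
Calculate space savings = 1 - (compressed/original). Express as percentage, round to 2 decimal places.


ratio = compressed/original = 975/5037 = 0.193568
savings = 1 - ratio = 1 - 0.193568 = 0.806432
as a percentage: 0.806432 * 100 = 80.64%

Space savings = 1 - 975/5037 = 80.64%


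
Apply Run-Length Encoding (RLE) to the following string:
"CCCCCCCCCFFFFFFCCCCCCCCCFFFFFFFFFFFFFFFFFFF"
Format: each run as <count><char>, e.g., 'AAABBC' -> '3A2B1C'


Scanning runs left to right:
  i=0: run of 'C' x 9 -> '9C'
  i=9: run of 'F' x 6 -> '6F'
  i=15: run of 'C' x 9 -> '9C'
  i=24: run of 'F' x 19 -> '19F'

RLE = 9C6F9C19F


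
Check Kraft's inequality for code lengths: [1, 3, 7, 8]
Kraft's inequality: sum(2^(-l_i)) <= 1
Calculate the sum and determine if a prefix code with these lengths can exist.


Sum = 2^(-1) + 2^(-3) + 2^(-7) + 2^(-8)
    = 0.5 + 0.125 + 0.0078125 + 0.00390625
    = 163/256 = 0.63671875
Since 0.63671875 <= 1, Kraft's inequality IS satisfied.
A prefix code with these lengths CAN exist.

Kraft sum = 0.63671875. Satisfied.


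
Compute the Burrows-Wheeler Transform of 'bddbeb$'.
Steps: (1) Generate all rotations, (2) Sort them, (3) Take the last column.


Rotations (sorted):
  0: $bddbeb -> last char: b
  1: b$bddbe -> last char: e
  2: bddbeb$ -> last char: $
  3: beb$bdd -> last char: d
  4: dbeb$bd -> last char: d
  5: ddbeb$b -> last char: b
  6: eb$bddb -> last char: b


BWT = be$ddbb


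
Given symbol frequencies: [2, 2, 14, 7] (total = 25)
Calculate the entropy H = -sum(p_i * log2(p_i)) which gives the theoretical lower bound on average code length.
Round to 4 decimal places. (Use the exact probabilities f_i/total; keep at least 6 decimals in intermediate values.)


Per-symbol terms -p_i * log2(p_i) with p_i = f_i/25:
  p = 2/25 = 0.080000: log2(p) = -3.643856, -p*log2(p) = 0.291508
  p = 2/25 = 0.080000: log2(p) = -3.643856, -p*log2(p) = 0.291508
  p = 14/25 = 0.560000: log2(p) = -0.836501, -p*log2(p) = 0.468441
  p = 7/25 = 0.280000: log2(p) = -1.836501, -p*log2(p) = 0.514220
H = 0.291508 + 0.291508 + 0.468441 + 0.514220 = 1.565677

H = 1.5657 bits/symbol


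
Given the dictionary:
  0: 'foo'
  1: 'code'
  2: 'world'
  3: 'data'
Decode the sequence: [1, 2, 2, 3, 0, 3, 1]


Look up each index in the dictionary:
  1 -> 'code'
  2 -> 'world'
  2 -> 'world'
  3 -> 'data'
  0 -> 'foo'
  3 -> 'data'
  1 -> 'code'

Decoded: "code world world data foo data code"


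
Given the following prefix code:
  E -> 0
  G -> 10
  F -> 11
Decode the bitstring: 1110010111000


Decoding step by step:
Bits 11 -> F
Bits 10 -> G
Bits 0 -> E
Bits 10 -> G
Bits 11 -> F
Bits 10 -> G
Bits 0 -> E
Bits 0 -> E


Decoded message: FGEGFGEE


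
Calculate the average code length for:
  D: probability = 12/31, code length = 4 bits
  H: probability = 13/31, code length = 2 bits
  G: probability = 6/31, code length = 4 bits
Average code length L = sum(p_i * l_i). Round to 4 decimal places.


Weighted contributions p_i * l_i:
  D: (12/31) * 4 = 48/31
  H: (13/31) * 2 = 26/31
  G: (6/31) * 4 = 24/31
Sum = (48 + 26 + 24)/31 = 98/31

L = 98/31 = 3.1613 bits/symbol


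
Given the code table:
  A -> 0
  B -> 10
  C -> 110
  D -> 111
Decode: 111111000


Decoding:
111 -> D
111 -> D
0 -> A
0 -> A
0 -> A


Result: DDAAA


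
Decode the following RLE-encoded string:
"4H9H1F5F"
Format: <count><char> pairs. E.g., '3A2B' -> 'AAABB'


Expanding each <count><char> pair:
  4H -> 'HHHH'
  9H -> 'HHHHHHHHH'
  1F -> 'F'
  5F -> 'FFFFF'

Decoded = HHHHHHHHHHHHHFFFFFF


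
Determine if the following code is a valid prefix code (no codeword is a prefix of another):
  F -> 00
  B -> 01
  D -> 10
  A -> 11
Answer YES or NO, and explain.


Checking each pair (does one codeword prefix another?):
  F='00' vs B='01': no prefix
  F='00' vs D='10': no prefix
  F='00' vs A='11': no prefix
  B='01' vs F='00': no prefix
  B='01' vs D='10': no prefix
  B='01' vs A='11': no prefix
  D='10' vs F='00': no prefix
  D='10' vs B='01': no prefix
  D='10' vs A='11': no prefix
  A='11' vs F='00': no prefix
  A='11' vs B='01': no prefix
  A='11' vs D='10': no prefix
No violation found over all pairs.

YES -- this is a valid prefix code. No codeword is a prefix of any other codeword.


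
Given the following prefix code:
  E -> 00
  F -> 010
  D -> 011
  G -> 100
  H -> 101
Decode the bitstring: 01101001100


Decoding step by step:
Bits 011 -> D
Bits 010 -> F
Bits 011 -> D
Bits 00 -> E


Decoded message: DFDE


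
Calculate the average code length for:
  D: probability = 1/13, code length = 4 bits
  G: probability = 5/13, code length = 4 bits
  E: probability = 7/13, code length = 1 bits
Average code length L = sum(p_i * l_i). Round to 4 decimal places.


Weighted contributions p_i * l_i:
  D: (1/13) * 4 = 4/13
  G: (5/13) * 4 = 20/13
  E: (7/13) * 1 = 7/13
Sum = (4 + 20 + 7)/13 = 31/13

L = 31/13 = 2.3846 bits/symbol


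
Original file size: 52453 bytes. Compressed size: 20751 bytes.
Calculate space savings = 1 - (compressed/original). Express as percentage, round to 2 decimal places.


ratio = compressed/original = 20751/52453 = 0.395611
savings = 1 - ratio = 1 - 0.395611 = 0.604389
as a percentage: 0.604389 * 100 = 60.44%

Space savings = 1 - 20751/52453 = 60.44%


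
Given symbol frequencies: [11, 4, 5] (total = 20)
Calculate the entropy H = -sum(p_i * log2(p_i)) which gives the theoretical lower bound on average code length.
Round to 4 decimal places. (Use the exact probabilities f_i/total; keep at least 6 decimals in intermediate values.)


Per-symbol terms -p_i * log2(p_i) with p_i = f_i/20:
  p = 11/20 = 0.550000: log2(p) = -0.862496, -p*log2(p) = 0.474373
  p = 4/20 = 0.200000: log2(p) = -2.321928, -p*log2(p) = 0.464386
  p = 5/20 = 0.250000: log2(p) = -2.000000, -p*log2(p) = 0.500000
H = 0.474373 + 0.464386 + 0.500000 = 1.438759

H = 1.4388 bits/symbol


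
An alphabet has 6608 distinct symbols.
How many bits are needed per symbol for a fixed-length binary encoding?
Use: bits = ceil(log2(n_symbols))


log2(6608) = 12.69
Bracket: 2^12 = 4096 < 6608 <= 2^13 = 8192
So ceil(log2(6608)) = 13

bits = ceil(log2(6608)) = ceil(12.69) = 13 bits


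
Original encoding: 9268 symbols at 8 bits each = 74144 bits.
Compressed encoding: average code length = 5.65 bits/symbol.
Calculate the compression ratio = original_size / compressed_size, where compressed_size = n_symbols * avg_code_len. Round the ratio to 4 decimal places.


original_size = n_symbols * orig_bits = 9268 * 8 = 74144 bits
compressed_size = n_symbols * avg_code_len = 9268 * 5.65 = 52364.2 bits
ratio = original_size / compressed_size = 74144 / 52364.2 = 1.4159

Compression ratio = 1.4159


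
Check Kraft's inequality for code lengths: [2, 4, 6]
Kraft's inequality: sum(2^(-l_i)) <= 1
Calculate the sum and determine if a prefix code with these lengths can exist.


Sum = 2^(-2) + 2^(-4) + 2^(-6)
    = 0.25 + 0.0625 + 0.015625
    = 21/64 = 0.328125
Since 0.328125 <= 1, Kraft's inequality IS satisfied.
A prefix code with these lengths CAN exist.

Kraft sum = 0.328125. Satisfied.


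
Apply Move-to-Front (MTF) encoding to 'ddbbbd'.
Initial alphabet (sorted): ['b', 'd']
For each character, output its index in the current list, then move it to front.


MTF encoding:
'd': index 1 in ['b', 'd'] -> ['d', 'b']
'd': index 0 in ['d', 'b'] -> ['d', 'b']
'b': index 1 in ['d', 'b'] -> ['b', 'd']
'b': index 0 in ['b', 'd'] -> ['b', 'd']
'b': index 0 in ['b', 'd'] -> ['b', 'd']
'd': index 1 in ['b', 'd'] -> ['d', 'b']


Output: [1, 0, 1, 0, 0, 1]


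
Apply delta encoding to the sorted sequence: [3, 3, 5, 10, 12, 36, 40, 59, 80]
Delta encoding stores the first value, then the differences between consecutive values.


First value: 3
Deltas:
  3 - 3 = 0
  5 - 3 = 2
  10 - 5 = 5
  12 - 10 = 2
  36 - 12 = 24
  40 - 36 = 4
  59 - 40 = 19
  80 - 59 = 21


Delta encoded: [3, 0, 2, 5, 2, 24, 4, 19, 21]


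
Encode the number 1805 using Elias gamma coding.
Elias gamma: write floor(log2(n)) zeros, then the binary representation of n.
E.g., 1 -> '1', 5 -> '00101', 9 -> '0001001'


num_bits = floor(log2(1805)) + 1 = 11
leading_zeros = num_bits - 1 = 10
binary(1805) = 11100001101

Elias gamma(1805) = '0000000000' + '11100001101' = 000000000011100001101 (21 bits)


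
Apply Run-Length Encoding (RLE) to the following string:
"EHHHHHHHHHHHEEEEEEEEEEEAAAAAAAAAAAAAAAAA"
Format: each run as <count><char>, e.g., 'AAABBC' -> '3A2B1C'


Scanning runs left to right:
  i=0: run of 'E' x 1 -> '1E'
  i=1: run of 'H' x 11 -> '11H'
  i=12: run of 'E' x 11 -> '11E'
  i=23: run of 'A' x 17 -> '17A'

RLE = 1E11H11E17A


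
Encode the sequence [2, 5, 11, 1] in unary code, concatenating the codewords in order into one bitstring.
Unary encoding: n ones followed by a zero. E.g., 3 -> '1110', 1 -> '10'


Encode each number as n ones followed by a terminating 0:
  2 -> 110 (3 bits)
  5 -> 111110 (6 bits)
  11 -> 111111111110 (12 bits)
  1 -> 10 (2 bits)
Total length = 3 + 6 + 12 + 2 = 23 bits.

Unary([2, 5, 11, 1]) = 11011111011111111111010 (23 bits)


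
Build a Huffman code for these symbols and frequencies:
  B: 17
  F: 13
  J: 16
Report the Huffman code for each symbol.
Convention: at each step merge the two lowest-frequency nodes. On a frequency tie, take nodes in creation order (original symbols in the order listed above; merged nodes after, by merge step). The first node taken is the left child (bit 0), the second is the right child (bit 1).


Huffman tree construction:
Step 1: Merge F(13) + J(16) = 29
Step 2: Merge B(17) + (F+J)(29) = 46
Read each symbol's code off the tree from the root (left child = 0, right child = 1).

Codes:
  B: 0 (length 1)
  F: 10 (length 2)
  J: 11 (length 2)
Average code length: 75/46 = 1.6304 bits/symbol


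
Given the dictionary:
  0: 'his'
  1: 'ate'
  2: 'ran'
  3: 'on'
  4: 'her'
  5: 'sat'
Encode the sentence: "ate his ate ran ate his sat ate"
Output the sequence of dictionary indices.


Look up each word in the dictionary:
  'ate' -> 1
  'his' -> 0
  'ate' -> 1
  'ran' -> 2
  'ate' -> 1
  'his' -> 0
  'sat' -> 5
  'ate' -> 1

Encoded: [1, 0, 1, 2, 1, 0, 5, 1]


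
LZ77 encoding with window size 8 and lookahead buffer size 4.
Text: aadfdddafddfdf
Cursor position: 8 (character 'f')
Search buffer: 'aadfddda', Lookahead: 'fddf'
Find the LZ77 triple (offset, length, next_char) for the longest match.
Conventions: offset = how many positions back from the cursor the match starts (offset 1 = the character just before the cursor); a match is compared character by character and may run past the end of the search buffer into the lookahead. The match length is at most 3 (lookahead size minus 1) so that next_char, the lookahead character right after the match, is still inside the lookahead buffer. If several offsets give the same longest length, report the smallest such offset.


Try each offset into the search buffer:
  offset=1 (pos 7, char 'a'): match length 0
  offset=2 (pos 6, char 'd'): match length 0
  offset=3 (pos 5, char 'd'): match length 0
  offset=4 (pos 4, char 'd'): match length 0
  offset=5 (pos 3, char 'f'): match length 3
  offset=6 (pos 2, char 'd'): match length 0
  offset=7 (pos 1, char 'a'): match length 0
  offset=8 (pos 0, char 'a'): match length 0
Longest match has length 3 at offset 5.
next_char = character at position 8 + 3 = 11 -> 'f'

Best match: offset=5, length=3 (matching 'fdd' starting at position 3)
LZ77 triple: (5, 3, 'f')


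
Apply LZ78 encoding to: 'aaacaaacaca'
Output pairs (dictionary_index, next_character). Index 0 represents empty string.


LZ78 encoding steps:
Dictionary: {0: ''}
Step 1: w='' (idx 0), next='a' -> output (0, 'a'), add 'a' as idx 1
Step 2: w='a' (idx 1), next='a' -> output (1, 'a'), add 'aa' as idx 2
Step 3: w='' (idx 0), next='c' -> output (0, 'c'), add 'c' as idx 3
Step 4: w='aa' (idx 2), next='a' -> output (2, 'a'), add 'aaa' as idx 4
Step 5: w='c' (idx 3), next='a' -> output (3, 'a'), add 'ca' as idx 5
Step 6: w='ca' (idx 5), end of input -> output (5, '')


Encoded: [(0, 'a'), (1, 'a'), (0, 'c'), (2, 'a'), (3, 'a'), (5, '')]


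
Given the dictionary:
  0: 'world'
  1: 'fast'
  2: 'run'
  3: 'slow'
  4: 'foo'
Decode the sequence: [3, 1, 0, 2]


Look up each index in the dictionary:
  3 -> 'slow'
  1 -> 'fast'
  0 -> 'world'
  2 -> 'run'

Decoded: "slow fast world run"


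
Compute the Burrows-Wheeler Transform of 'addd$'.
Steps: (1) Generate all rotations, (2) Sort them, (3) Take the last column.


Rotations (sorted):
  0: $addd -> last char: d
  1: addd$ -> last char: $
  2: d$add -> last char: d
  3: dd$ad -> last char: d
  4: ddd$a -> last char: a


BWT = d$dda


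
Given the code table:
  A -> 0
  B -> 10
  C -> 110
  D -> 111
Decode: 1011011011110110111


Decoding:
10 -> B
110 -> C
110 -> C
111 -> D
10 -> B
110 -> C
111 -> D


Result: BCCDBCD


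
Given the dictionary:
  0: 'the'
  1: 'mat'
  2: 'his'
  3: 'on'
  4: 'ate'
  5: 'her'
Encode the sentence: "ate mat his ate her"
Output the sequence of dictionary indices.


Look up each word in the dictionary:
  'ate' -> 4
  'mat' -> 1
  'his' -> 2
  'ate' -> 4
  'her' -> 5

Encoded: [4, 1, 2, 4, 5]


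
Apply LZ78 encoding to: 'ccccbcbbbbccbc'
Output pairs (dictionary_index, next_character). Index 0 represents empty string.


LZ78 encoding steps:
Dictionary: {0: ''}
Step 1: w='' (idx 0), next='c' -> output (0, 'c'), add 'c' as idx 1
Step 2: w='c' (idx 1), next='c' -> output (1, 'c'), add 'cc' as idx 2
Step 3: w='c' (idx 1), next='b' -> output (1, 'b'), add 'cb' as idx 3
Step 4: w='cb' (idx 3), next='b' -> output (3, 'b'), add 'cbb' as idx 4
Step 5: w='' (idx 0), next='b' -> output (0, 'b'), add 'b' as idx 5
Step 6: w='b' (idx 5), next='c' -> output (5, 'c'), add 'bc' as idx 6
Step 7: w='cb' (idx 3), next='c' -> output (3, 'c'), add 'cbc' as idx 7


Encoded: [(0, 'c'), (1, 'c'), (1, 'b'), (3, 'b'), (0, 'b'), (5, 'c'), (3, 'c')]


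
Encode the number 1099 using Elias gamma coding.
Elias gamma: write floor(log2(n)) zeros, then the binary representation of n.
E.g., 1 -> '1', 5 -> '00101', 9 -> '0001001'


num_bits = floor(log2(1099)) + 1 = 11
leading_zeros = num_bits - 1 = 10
binary(1099) = 10001001011

Elias gamma(1099) = '0000000000' + '10001001011' = 000000000010001001011 (21 bits)


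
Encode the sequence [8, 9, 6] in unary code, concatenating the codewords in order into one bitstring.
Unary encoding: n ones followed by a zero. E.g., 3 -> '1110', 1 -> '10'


Encode each number as n ones followed by a terminating 0:
  8 -> 111111110 (9 bits)
  9 -> 1111111110 (10 bits)
  6 -> 1111110 (7 bits)
Total length = 9 + 10 + 7 = 26 bits.

Unary([8, 9, 6]) = 11111111011111111101111110 (26 bits)


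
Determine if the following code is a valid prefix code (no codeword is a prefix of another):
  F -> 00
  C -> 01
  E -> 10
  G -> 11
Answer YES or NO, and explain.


Checking each pair (does one codeword prefix another?):
  F='00' vs C='01': no prefix
  F='00' vs E='10': no prefix
  F='00' vs G='11': no prefix
  C='01' vs F='00': no prefix
  C='01' vs E='10': no prefix
  C='01' vs G='11': no prefix
  E='10' vs F='00': no prefix
  E='10' vs C='01': no prefix
  E='10' vs G='11': no prefix
  G='11' vs F='00': no prefix
  G='11' vs C='01': no prefix
  G='11' vs E='10': no prefix
No violation found over all pairs.

YES -- this is a valid prefix code. No codeword is a prefix of any other codeword.


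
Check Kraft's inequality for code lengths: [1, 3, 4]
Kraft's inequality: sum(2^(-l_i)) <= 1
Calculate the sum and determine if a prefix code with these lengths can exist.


Sum = 2^(-1) + 2^(-3) + 2^(-4)
    = 0.5 + 0.125 + 0.0625
    = 11/16 = 0.6875
Since 0.6875 <= 1, Kraft's inequality IS satisfied.
A prefix code with these lengths CAN exist.

Kraft sum = 0.6875. Satisfied.


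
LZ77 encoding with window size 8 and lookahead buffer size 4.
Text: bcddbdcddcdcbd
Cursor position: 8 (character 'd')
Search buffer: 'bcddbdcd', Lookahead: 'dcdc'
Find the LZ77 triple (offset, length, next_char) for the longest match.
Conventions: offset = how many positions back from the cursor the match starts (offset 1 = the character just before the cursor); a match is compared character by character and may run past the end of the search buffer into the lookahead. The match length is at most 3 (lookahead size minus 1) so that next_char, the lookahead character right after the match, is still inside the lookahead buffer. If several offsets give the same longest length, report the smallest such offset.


Try each offset into the search buffer:
  offset=1 (pos 7, char 'd'): match length 1
  offset=2 (pos 6, char 'c'): match length 0
  offset=3 (pos 5, char 'd'): match length 3
  offset=4 (pos 4, char 'b'): match length 0
  offset=5 (pos 3, char 'd'): match length 1
  offset=6 (pos 2, char 'd'): match length 1
  offset=7 (pos 1, char 'c'): match length 0
  offset=8 (pos 0, char 'b'): match length 0
Longest match has length 3 at offset 3.
next_char = character at position 8 + 3 = 11 -> 'c'

Best match: offset=3, length=3 (matching 'dcd' starting at position 5)
LZ77 triple: (3, 3, 'c')


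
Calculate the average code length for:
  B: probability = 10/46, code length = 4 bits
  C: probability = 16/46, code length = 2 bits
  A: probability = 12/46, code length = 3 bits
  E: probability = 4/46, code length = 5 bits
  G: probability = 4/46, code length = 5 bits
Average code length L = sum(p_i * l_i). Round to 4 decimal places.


Weighted contributions p_i * l_i:
  B: (10/46) * 4 = 40/46
  C: (16/46) * 2 = 32/46
  A: (12/46) * 3 = 36/46
  E: (4/46) * 5 = 20/46
  G: (4/46) * 5 = 20/46
Sum = (40 + 32 + 36 + 20 + 20)/46 = 148/46

L = 148/46 = 3.2174 bits/symbol


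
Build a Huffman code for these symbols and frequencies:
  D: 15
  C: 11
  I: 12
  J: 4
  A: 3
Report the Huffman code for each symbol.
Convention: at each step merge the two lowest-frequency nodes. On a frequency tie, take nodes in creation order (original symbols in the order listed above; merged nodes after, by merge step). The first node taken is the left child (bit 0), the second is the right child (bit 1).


Huffman tree construction:
Step 1: Merge A(3) + J(4) = 7
Step 2: Merge (A+J)(7) + C(11) = 18
Step 3: Merge I(12) + D(15) = 27
Step 4: Merge ((A+J)+C)(18) + (I+D)(27) = 45
Read each symbol's code off the tree from the root (left child = 0, right child = 1).

Codes:
  D: 11 (length 2)
  C: 01 (length 2)
  I: 10 (length 2)
  J: 001 (length 3)
  A: 000 (length 3)
Average code length: 97/45 = 2.1556 bits/symbol


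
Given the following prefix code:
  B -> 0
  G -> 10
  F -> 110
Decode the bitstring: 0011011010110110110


Decoding step by step:
Bits 0 -> B
Bits 0 -> B
Bits 110 -> F
Bits 110 -> F
Bits 10 -> G
Bits 110 -> F
Bits 110 -> F
Bits 110 -> F


Decoded message: BBFFGFFF


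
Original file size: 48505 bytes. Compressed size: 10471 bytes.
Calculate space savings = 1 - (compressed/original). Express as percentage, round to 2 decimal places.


ratio = compressed/original = 10471/48505 = 0.215875
savings = 1 - ratio = 1 - 0.215875 = 0.784125
as a percentage: 0.784125 * 100 = 78.41%

Space savings = 1 - 10471/48505 = 78.41%


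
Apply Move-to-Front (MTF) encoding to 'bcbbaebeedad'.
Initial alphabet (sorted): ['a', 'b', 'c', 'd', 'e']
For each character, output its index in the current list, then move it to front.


MTF encoding:
'b': index 1 in ['a', 'b', 'c', 'd', 'e'] -> ['b', 'a', 'c', 'd', 'e']
'c': index 2 in ['b', 'a', 'c', 'd', 'e'] -> ['c', 'b', 'a', 'd', 'e']
'b': index 1 in ['c', 'b', 'a', 'd', 'e'] -> ['b', 'c', 'a', 'd', 'e']
'b': index 0 in ['b', 'c', 'a', 'd', 'e'] -> ['b', 'c', 'a', 'd', 'e']
'a': index 2 in ['b', 'c', 'a', 'd', 'e'] -> ['a', 'b', 'c', 'd', 'e']
'e': index 4 in ['a', 'b', 'c', 'd', 'e'] -> ['e', 'a', 'b', 'c', 'd']
'b': index 2 in ['e', 'a', 'b', 'c', 'd'] -> ['b', 'e', 'a', 'c', 'd']
'e': index 1 in ['b', 'e', 'a', 'c', 'd'] -> ['e', 'b', 'a', 'c', 'd']
'e': index 0 in ['e', 'b', 'a', 'c', 'd'] -> ['e', 'b', 'a', 'c', 'd']
'd': index 4 in ['e', 'b', 'a', 'c', 'd'] -> ['d', 'e', 'b', 'a', 'c']
'a': index 3 in ['d', 'e', 'b', 'a', 'c'] -> ['a', 'd', 'e', 'b', 'c']
'd': index 1 in ['a', 'd', 'e', 'b', 'c'] -> ['d', 'a', 'e', 'b', 'c']


Output: [1, 2, 1, 0, 2, 4, 2, 1, 0, 4, 3, 1]


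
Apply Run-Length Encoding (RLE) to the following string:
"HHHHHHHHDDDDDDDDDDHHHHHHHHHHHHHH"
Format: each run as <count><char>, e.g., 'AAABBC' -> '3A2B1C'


Scanning runs left to right:
  i=0: run of 'H' x 8 -> '8H'
  i=8: run of 'D' x 10 -> '10D'
  i=18: run of 'H' x 14 -> '14H'

RLE = 8H10D14H


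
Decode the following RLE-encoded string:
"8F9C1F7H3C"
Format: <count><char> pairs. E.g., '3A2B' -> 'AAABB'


Expanding each <count><char> pair:
  8F -> 'FFFFFFFF'
  9C -> 'CCCCCCCCC'
  1F -> 'F'
  7H -> 'HHHHHHH'
  3C -> 'CCC'

Decoded = FFFFFFFFCCCCCCCCCFHHHHHHHCCC


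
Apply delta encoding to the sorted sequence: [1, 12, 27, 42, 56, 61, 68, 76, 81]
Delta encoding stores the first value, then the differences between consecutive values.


First value: 1
Deltas:
  12 - 1 = 11
  27 - 12 = 15
  42 - 27 = 15
  56 - 42 = 14
  61 - 56 = 5
  68 - 61 = 7
  76 - 68 = 8
  81 - 76 = 5


Delta encoded: [1, 11, 15, 15, 14, 5, 7, 8, 5]


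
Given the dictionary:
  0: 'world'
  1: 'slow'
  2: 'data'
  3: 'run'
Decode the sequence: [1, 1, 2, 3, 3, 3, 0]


Look up each index in the dictionary:
  1 -> 'slow'
  1 -> 'slow'
  2 -> 'data'
  3 -> 'run'
  3 -> 'run'
  3 -> 'run'
  0 -> 'world'

Decoded: "slow slow data run run run world"


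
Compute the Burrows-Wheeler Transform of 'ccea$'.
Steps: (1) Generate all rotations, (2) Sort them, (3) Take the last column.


Rotations (sorted):
  0: $ccea -> last char: a
  1: a$cce -> last char: e
  2: ccea$ -> last char: $
  3: cea$c -> last char: c
  4: ea$cc -> last char: c


BWT = ae$cc


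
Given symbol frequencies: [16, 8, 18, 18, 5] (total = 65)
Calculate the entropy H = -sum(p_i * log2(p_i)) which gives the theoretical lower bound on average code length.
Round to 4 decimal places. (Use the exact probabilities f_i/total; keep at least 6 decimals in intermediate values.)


Per-symbol terms -p_i * log2(p_i) with p_i = f_i/65:
  p = 16/65 = 0.246154: log2(p) = -2.022368, -p*log2(p) = 0.497814
  p = 8/65 = 0.123077: log2(p) = -3.022368, -p*log2(p) = 0.371984
  p = 18/65 = 0.276923: log2(p) = -1.852443, -p*log2(p) = 0.512984
  p = 18/65 = 0.276923: log2(p) = -1.852443, -p*log2(p) = 0.512984
  p = 5/65 = 0.076923: log2(p) = -3.700440, -p*log2(p) = 0.284649
H = 0.497814 + 0.371984 + 0.512984 + 0.512984 + 0.284649 = 2.180415

H = 2.1804 bits/symbol


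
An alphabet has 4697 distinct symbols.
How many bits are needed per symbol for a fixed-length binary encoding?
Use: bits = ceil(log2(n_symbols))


log2(4697) = 12.1975
Bracket: 2^12 = 4096 < 4697 <= 2^13 = 8192
So ceil(log2(4697)) = 13

bits = ceil(log2(4697)) = ceil(12.1975) = 13 bits


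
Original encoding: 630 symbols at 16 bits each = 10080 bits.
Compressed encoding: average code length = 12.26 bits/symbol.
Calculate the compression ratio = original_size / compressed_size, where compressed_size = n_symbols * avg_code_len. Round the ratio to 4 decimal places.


original_size = n_symbols * orig_bits = 630 * 16 = 10080 bits
compressed_size = n_symbols * avg_code_len = 630 * 12.26 = 7723.8 bits
ratio = original_size / compressed_size = 10080 / 7723.8 = 1.3051

Compression ratio = 1.3051


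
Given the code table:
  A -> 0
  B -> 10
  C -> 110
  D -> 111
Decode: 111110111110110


Decoding:
111 -> D
110 -> C
111 -> D
110 -> C
110 -> C


Result: DCDCC


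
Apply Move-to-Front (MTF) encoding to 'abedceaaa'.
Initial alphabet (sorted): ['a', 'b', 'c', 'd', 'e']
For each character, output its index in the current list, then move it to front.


MTF encoding:
'a': index 0 in ['a', 'b', 'c', 'd', 'e'] -> ['a', 'b', 'c', 'd', 'e']
'b': index 1 in ['a', 'b', 'c', 'd', 'e'] -> ['b', 'a', 'c', 'd', 'e']
'e': index 4 in ['b', 'a', 'c', 'd', 'e'] -> ['e', 'b', 'a', 'c', 'd']
'd': index 4 in ['e', 'b', 'a', 'c', 'd'] -> ['d', 'e', 'b', 'a', 'c']
'c': index 4 in ['d', 'e', 'b', 'a', 'c'] -> ['c', 'd', 'e', 'b', 'a']
'e': index 2 in ['c', 'd', 'e', 'b', 'a'] -> ['e', 'c', 'd', 'b', 'a']
'a': index 4 in ['e', 'c', 'd', 'b', 'a'] -> ['a', 'e', 'c', 'd', 'b']
'a': index 0 in ['a', 'e', 'c', 'd', 'b'] -> ['a', 'e', 'c', 'd', 'b']
'a': index 0 in ['a', 'e', 'c', 'd', 'b'] -> ['a', 'e', 'c', 'd', 'b']


Output: [0, 1, 4, 4, 4, 2, 4, 0, 0]


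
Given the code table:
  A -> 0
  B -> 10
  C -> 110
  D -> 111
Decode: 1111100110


Decoding:
111 -> D
110 -> C
0 -> A
110 -> C


Result: DCAC


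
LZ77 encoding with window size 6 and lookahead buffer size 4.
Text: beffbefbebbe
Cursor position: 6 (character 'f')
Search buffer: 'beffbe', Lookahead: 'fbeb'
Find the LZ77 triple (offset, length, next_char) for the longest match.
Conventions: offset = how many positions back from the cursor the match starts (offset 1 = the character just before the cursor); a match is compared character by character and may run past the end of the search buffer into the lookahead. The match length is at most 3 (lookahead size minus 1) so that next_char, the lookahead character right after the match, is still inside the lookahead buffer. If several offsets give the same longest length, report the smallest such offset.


Try each offset into the search buffer:
  offset=1 (pos 5, char 'e'): match length 0
  offset=2 (pos 4, char 'b'): match length 0
  offset=3 (pos 3, char 'f'): match length 3
  offset=4 (pos 2, char 'f'): match length 1
  offset=5 (pos 1, char 'e'): match length 0
  offset=6 (pos 0, char 'b'): match length 0
Longest match has length 3 at offset 3.
next_char = character at position 6 + 3 = 9 -> 'b'

Best match: offset=3, length=3 (matching 'fbe' starting at position 3)
LZ77 triple: (3, 3, 'b')


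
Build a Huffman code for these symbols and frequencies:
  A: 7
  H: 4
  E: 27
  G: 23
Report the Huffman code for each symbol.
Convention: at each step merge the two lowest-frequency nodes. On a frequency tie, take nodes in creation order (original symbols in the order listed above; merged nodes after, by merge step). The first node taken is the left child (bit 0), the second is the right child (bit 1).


Huffman tree construction:
Step 1: Merge H(4) + A(7) = 11
Step 2: Merge (H+A)(11) + G(23) = 34
Step 3: Merge E(27) + ((H+A)+G)(34) = 61
Read each symbol's code off the tree from the root (left child = 0, right child = 1).

Codes:
  A: 101 (length 3)
  H: 100 (length 3)
  E: 0 (length 1)
  G: 11 (length 2)
Average code length: 106/61 = 1.7377 bits/symbol


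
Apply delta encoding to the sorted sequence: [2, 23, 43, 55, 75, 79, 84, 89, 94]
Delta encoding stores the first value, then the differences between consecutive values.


First value: 2
Deltas:
  23 - 2 = 21
  43 - 23 = 20
  55 - 43 = 12
  75 - 55 = 20
  79 - 75 = 4
  84 - 79 = 5
  89 - 84 = 5
  94 - 89 = 5


Delta encoded: [2, 21, 20, 12, 20, 4, 5, 5, 5]


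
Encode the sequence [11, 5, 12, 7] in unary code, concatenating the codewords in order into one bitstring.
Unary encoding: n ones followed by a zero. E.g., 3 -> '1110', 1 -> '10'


Encode each number as n ones followed by a terminating 0:
  11 -> 111111111110 (12 bits)
  5 -> 111110 (6 bits)
  12 -> 1111111111110 (13 bits)
  7 -> 11111110 (8 bits)
Total length = 12 + 6 + 13 + 8 = 39 bits.

Unary([11, 5, 12, 7]) = 111111111110111110111111111111011111110 (39 bits)


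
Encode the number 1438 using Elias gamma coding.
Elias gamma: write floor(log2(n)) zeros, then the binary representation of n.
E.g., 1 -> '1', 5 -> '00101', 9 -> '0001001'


num_bits = floor(log2(1438)) + 1 = 11
leading_zeros = num_bits - 1 = 10
binary(1438) = 10110011110

Elias gamma(1438) = '0000000000' + '10110011110' = 000000000010110011110 (21 bits)


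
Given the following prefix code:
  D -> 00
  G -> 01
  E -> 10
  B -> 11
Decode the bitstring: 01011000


Decoding step by step:
Bits 01 -> G
Bits 01 -> G
Bits 10 -> E
Bits 00 -> D


Decoded message: GGED


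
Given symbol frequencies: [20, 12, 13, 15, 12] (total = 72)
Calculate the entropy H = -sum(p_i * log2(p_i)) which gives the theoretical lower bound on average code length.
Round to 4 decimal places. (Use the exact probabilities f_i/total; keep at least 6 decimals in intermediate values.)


Per-symbol terms -p_i * log2(p_i) with p_i = f_i/72:
  p = 20/72 = 0.277778: log2(p) = -1.847997, -p*log2(p) = 0.513332
  p = 12/72 = 0.166667: log2(p) = -2.584963, -p*log2(p) = 0.430827
  p = 13/72 = 0.180556: log2(p) = -2.469485, -p*log2(p) = 0.445879
  p = 15/72 = 0.208333: log2(p) = -2.263034, -p*log2(p) = 0.471466
  p = 12/72 = 0.166667: log2(p) = -2.584963, -p*log2(p) = 0.430827
H = 0.513332 + 0.430827 + 0.445879 + 0.471466 + 0.430827 = 2.292331

H = 2.2923 bits/symbol


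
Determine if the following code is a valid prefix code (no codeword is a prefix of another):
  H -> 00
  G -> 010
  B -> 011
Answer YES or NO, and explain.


Checking each pair (does one codeword prefix another?):
  H='00' vs G='010': no prefix
  H='00' vs B='011': no prefix
  G='010' vs H='00': no prefix
  G='010' vs B='011': no prefix
  B='011' vs H='00': no prefix
  B='011' vs G='010': no prefix
No violation found over all pairs.

YES -- this is a valid prefix code. No codeword is a prefix of any other codeword.


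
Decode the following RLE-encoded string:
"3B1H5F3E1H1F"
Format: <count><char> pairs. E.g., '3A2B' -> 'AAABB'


Expanding each <count><char> pair:
  3B -> 'BBB'
  1H -> 'H'
  5F -> 'FFFFF'
  3E -> 'EEE'
  1H -> 'H'
  1F -> 'F'

Decoded = BBBHFFFFFEEEHF


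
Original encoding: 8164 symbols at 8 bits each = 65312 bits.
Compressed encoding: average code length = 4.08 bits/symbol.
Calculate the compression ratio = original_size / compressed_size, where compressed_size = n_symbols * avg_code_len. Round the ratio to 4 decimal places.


original_size = n_symbols * orig_bits = 8164 * 8 = 65312 bits
compressed_size = n_symbols * avg_code_len = 8164 * 4.08 = 33309.12 bits
ratio = original_size / compressed_size = 65312 / 33309.12 = 1.9608

Compression ratio = 1.9608


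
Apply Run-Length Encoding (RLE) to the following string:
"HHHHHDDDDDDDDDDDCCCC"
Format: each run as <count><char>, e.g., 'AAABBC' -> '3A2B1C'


Scanning runs left to right:
  i=0: run of 'H' x 5 -> '5H'
  i=5: run of 'D' x 11 -> '11D'
  i=16: run of 'C' x 4 -> '4C'

RLE = 5H11D4C


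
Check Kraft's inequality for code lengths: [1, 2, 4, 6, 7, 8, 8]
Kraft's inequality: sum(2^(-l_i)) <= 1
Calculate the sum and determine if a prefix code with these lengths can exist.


Sum = 2^(-1) + 2^(-2) + 2^(-4) + 2^(-6) + 2^(-7) + 2^(-8) + 2^(-8)
    = 0.5 + 0.25 + 0.0625 + 0.015625 + 0.0078125 + 0.00390625 + 0.00390625
    = 216/256 = 0.84375
Since 0.84375 <= 1, Kraft's inequality IS satisfied.
A prefix code with these lengths CAN exist.

Kraft sum = 0.84375. Satisfied.


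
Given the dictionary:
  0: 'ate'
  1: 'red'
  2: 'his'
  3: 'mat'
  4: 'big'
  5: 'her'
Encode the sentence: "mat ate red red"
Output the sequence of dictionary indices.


Look up each word in the dictionary:
  'mat' -> 3
  'ate' -> 0
  'red' -> 1
  'red' -> 1

Encoded: [3, 0, 1, 1]


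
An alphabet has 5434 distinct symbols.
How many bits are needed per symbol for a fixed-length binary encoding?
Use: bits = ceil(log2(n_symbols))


log2(5434) = 12.4078
Bracket: 2^12 = 4096 < 5434 <= 2^13 = 8192
So ceil(log2(5434)) = 13

bits = ceil(log2(5434)) = ceil(12.4078) = 13 bits


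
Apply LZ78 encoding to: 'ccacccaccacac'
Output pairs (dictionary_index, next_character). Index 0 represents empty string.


LZ78 encoding steps:
Dictionary: {0: ''}
Step 1: w='' (idx 0), next='c' -> output (0, 'c'), add 'c' as idx 1
Step 2: w='c' (idx 1), next='a' -> output (1, 'a'), add 'ca' as idx 2
Step 3: w='c' (idx 1), next='c' -> output (1, 'c'), add 'cc' as idx 3
Step 4: w='ca' (idx 2), next='c' -> output (2, 'c'), add 'cac' as idx 4
Step 5: w='cac' (idx 4), next='a' -> output (4, 'a'), add 'caca' as idx 5
Step 6: w='c' (idx 1), end of input -> output (1, '')


Encoded: [(0, 'c'), (1, 'a'), (1, 'c'), (2, 'c'), (4, 'a'), (1, '')]


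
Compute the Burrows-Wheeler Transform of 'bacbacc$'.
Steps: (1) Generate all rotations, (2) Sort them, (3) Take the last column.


Rotations (sorted):
  0: $bacbacc -> last char: c
  1: acbacc$b -> last char: b
  2: acc$bacb -> last char: b
  3: bacbacc$ -> last char: $
  4: bacc$bac -> last char: c
  5: c$bacbac -> last char: c
  6: cbacc$ba -> last char: a
  7: cc$bacba -> last char: a


BWT = cbb$ccaa


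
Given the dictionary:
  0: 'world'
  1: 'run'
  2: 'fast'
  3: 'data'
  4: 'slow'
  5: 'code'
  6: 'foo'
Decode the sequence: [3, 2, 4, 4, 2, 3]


Look up each index in the dictionary:
  3 -> 'data'
  2 -> 'fast'
  4 -> 'slow'
  4 -> 'slow'
  2 -> 'fast'
  3 -> 'data'

Decoded: "data fast slow slow fast data"


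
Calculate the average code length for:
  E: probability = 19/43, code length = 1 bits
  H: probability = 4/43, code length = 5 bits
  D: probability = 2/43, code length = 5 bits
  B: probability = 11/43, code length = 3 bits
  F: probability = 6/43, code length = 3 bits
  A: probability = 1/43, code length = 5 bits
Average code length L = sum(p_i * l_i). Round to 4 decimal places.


Weighted contributions p_i * l_i:
  E: (19/43) * 1 = 19/43
  H: (4/43) * 5 = 20/43
  D: (2/43) * 5 = 10/43
  B: (11/43) * 3 = 33/43
  F: (6/43) * 3 = 18/43
  A: (1/43) * 5 = 5/43
Sum = (19 + 20 + 10 + 33 + 18 + 5)/43 = 105/43

L = 105/43 = 2.4419 bits/symbol


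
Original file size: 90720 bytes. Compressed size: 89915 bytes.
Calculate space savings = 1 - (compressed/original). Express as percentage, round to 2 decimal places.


ratio = compressed/original = 89915/90720 = 0.991127
savings = 1 - ratio = 1 - 0.991127 = 0.008873
as a percentage: 0.008873 * 100 = 0.89%

Space savings = 1 - 89915/90720 = 0.89%


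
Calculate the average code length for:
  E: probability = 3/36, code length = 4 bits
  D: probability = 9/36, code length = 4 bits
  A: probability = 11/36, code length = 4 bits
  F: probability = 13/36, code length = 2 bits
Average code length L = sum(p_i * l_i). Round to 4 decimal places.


Weighted contributions p_i * l_i:
  E: (3/36) * 4 = 12/36
  D: (9/36) * 4 = 36/36
  A: (11/36) * 4 = 44/36
  F: (13/36) * 2 = 26/36
Sum = (12 + 36 + 44 + 26)/36 = 118/36

L = 118/36 = 3.2778 bits/symbol


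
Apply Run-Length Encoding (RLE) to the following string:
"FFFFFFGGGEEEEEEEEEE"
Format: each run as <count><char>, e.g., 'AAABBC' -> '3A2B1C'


Scanning runs left to right:
  i=0: run of 'F' x 6 -> '6F'
  i=6: run of 'G' x 3 -> '3G'
  i=9: run of 'E' x 10 -> '10E'

RLE = 6F3G10E


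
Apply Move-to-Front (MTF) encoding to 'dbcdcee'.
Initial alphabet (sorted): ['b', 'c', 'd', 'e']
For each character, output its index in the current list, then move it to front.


MTF encoding:
'd': index 2 in ['b', 'c', 'd', 'e'] -> ['d', 'b', 'c', 'e']
'b': index 1 in ['d', 'b', 'c', 'e'] -> ['b', 'd', 'c', 'e']
'c': index 2 in ['b', 'd', 'c', 'e'] -> ['c', 'b', 'd', 'e']
'd': index 2 in ['c', 'b', 'd', 'e'] -> ['d', 'c', 'b', 'e']
'c': index 1 in ['d', 'c', 'b', 'e'] -> ['c', 'd', 'b', 'e']
'e': index 3 in ['c', 'd', 'b', 'e'] -> ['e', 'c', 'd', 'b']
'e': index 0 in ['e', 'c', 'd', 'b'] -> ['e', 'c', 'd', 'b']


Output: [2, 1, 2, 2, 1, 3, 0]


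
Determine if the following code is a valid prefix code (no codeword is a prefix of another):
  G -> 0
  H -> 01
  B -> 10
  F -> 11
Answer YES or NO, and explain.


Checking each pair (does one codeword prefix another?):
  G='0' vs H='01': prefix -- VIOLATION

NO -- this is NOT a valid prefix code. G (0) is a prefix of H (01).
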